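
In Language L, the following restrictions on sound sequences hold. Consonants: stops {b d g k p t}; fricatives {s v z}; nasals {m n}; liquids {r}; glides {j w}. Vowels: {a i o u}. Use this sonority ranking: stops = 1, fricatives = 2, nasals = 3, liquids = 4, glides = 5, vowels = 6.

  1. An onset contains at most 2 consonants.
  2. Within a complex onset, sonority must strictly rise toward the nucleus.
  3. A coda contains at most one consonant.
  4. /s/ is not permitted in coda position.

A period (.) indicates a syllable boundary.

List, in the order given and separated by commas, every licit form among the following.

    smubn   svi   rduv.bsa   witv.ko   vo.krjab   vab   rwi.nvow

smubn — violates constraint 3: syllable 1 coda /bn/ has 2 consonants (> 1) → illicit
svi — violates constraint 2: syllable 1 onset /sv/: /s/ (fricative, 2) → /v/ (fricative, 2) does not rise → illicit
rduv.bsa — violates constraint 2: syllable 1 onset /rd/: /r/ (liquid, 4) → /d/ (stop, 1) does not rise → illicit
witv.ko — violates constraint 3: syllable 1 coda /tv/ has 2 consonants (> 1) → illicit
vo.krjab — violates constraint 1: syllable 2 onset /krj/ has 3 consonants (> 2) → illicit
vab — σ1 onset /v/, coda /b/ ok → licit
rwi.nvow — violates constraint 2: syllable 2 onset /nv/: /n/ (nasal, 3) → /v/ (fricative, 2) does not rise → illicit

vab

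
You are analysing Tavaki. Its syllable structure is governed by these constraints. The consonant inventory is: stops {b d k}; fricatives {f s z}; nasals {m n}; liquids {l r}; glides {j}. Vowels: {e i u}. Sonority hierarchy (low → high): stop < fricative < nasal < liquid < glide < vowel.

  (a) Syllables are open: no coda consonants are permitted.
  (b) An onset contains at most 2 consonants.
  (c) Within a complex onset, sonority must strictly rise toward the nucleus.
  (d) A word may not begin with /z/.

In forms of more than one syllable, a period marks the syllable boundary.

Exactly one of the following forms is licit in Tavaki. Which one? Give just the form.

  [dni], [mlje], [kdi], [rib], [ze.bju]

[dni] — σ1 onset /dn/ (1→3 rises), coda /∅/ ok → licit
[mlje] — violates constraint (b): syllable 1 onset /mlj/ has 3 consonants (> 2) → illicit
[kdi] — violates constraint (c): syllable 1 onset /kd/: /k/ (stop, 1) → /d/ (stop, 1) does not rise → illicit
[rib] — violates constraint (a): syllable 1 coda /b/ has 1 consonant (> 0) → illicit
[ze.bju] — violates constraint (d): word begins with /z/ → illicit

[dni]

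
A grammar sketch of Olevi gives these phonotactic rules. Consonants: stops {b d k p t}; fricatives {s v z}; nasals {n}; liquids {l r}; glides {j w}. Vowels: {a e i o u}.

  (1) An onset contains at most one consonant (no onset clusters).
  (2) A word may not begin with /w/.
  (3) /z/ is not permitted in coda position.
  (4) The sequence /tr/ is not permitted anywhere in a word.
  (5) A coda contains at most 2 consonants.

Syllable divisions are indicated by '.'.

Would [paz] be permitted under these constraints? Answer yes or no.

no

[paz] — violates constraint 3: syllable 1 coda contains /z/ → not permitted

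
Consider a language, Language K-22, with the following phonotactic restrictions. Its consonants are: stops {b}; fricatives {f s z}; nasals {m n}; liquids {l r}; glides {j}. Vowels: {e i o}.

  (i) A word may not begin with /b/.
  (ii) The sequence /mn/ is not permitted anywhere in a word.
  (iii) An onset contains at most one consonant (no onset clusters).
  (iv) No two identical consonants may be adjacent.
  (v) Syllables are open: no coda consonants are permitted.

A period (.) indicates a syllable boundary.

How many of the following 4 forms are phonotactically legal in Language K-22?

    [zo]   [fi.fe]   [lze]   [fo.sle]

[zo] — σ1 onset /z/, coda /∅/ ok → phonotactically legal
[fi.fe] — σ1 onset /f/, coda /∅/ ok; σ2 onset /f/, coda /∅/ ok → phonotactically legal
[lze] — violates constraint (iii): syllable 1 onset /lz/ has 2 consonants (> 1) → phonotactically illegal
[fo.sle] — violates constraint (iii): syllable 2 onset /sl/ has 2 consonants (> 1) → phonotactically illegal
Phonotactically legal: [zo], [fi.fe] → 2.

2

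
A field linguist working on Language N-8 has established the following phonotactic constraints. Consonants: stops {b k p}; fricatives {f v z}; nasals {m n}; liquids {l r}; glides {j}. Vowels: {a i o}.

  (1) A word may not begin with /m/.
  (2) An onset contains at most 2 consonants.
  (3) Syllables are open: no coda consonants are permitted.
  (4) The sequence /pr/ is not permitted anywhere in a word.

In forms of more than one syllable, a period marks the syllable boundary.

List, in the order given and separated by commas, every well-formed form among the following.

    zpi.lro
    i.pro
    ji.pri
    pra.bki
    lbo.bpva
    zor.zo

zpi.lro — σ1 onset /zp/ (2C), coda /∅/ ok; σ2 onset /lr/ (2C), coda /∅/ ok → well-formed
i.pro — violates constraint 4: contains banned sequence /pr/ → ill-formed
ji.pri — violates constraint 4: contains banned sequence /pr/ → ill-formed
pra.bki — violates constraint 4: contains banned sequence /pr/ → ill-formed
lbo.bpva — violates constraint 2: syllable 2 onset /bpv/ has 3 consonants (> 2) → ill-formed
zor.zo — violates constraint 3: syllable 1 coda /r/ has 1 consonant (> 0) → ill-formed

zpi.lro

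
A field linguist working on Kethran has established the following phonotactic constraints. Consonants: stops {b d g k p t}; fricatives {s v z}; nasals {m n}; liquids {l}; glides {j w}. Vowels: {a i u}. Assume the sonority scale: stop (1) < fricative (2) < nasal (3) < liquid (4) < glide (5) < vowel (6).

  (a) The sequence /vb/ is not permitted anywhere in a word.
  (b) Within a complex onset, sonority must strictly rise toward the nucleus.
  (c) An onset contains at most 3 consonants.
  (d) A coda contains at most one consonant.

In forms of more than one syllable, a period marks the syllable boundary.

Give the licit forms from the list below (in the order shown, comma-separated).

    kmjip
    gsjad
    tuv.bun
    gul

kmjip, gsjad, gul

kmjip — σ1 onset /kmj/ (1→3→5 rises), coda /p/ ok → licit
gsjad — σ1 onset /gsj/ (1→2→5 rises), coda /d/ ok → licit
tuv.bun — violates constraint (a): contains banned sequence /vb/ → illicit
gul — σ1 onset /g/, coda /l/ ok → licit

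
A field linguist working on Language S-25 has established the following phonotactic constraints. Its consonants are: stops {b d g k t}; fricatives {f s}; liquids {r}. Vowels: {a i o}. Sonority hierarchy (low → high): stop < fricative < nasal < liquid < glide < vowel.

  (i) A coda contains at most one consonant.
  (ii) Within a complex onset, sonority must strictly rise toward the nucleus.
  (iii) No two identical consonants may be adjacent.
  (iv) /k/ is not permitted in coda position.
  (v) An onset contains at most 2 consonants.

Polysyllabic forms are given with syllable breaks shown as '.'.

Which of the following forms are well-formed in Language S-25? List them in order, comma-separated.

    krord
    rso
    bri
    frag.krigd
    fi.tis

bri, fi.tis

krord — violates constraint (i): syllable 1 coda /rd/ has 2 consonants (> 1) → ill-formed
rso — violates constraint (ii): syllable 1 onset /rs/: /r/ (liquid, 4) → /s/ (fricative, 2) does not rise → ill-formed
bri — σ1 onset /br/ (1→4 rises), coda /∅/ ok → well-formed
frag.krigd — violates constraint (i): syllable 2 coda /gd/ has 2 consonants (> 1) → ill-formed
fi.tis — σ1 onset /f/, coda /∅/ ok; σ2 onset /t/, coda /s/ ok → well-formed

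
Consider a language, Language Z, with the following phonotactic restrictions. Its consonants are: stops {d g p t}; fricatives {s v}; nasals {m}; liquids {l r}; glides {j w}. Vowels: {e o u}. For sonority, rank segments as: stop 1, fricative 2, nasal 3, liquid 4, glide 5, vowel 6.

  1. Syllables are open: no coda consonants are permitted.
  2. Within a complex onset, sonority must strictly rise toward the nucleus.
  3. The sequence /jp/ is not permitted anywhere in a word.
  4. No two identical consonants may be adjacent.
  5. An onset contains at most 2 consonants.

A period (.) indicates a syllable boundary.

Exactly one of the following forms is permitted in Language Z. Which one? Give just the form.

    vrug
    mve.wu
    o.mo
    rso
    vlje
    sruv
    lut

o.mo

vrug — violates constraint 1: syllable 1 coda /g/ has 1 consonant (> 0) → not permitted
mve.wu — violates constraint 2: syllable 1 onset /mv/: /m/ (nasal, 3) → /v/ (fricative, 2) does not rise → not permitted
o.mo — σ1 onset /∅/, coda /∅/ ok; σ2 onset /m/, coda /∅/ ok → permitted
rso — violates constraint 2: syllable 1 onset /rs/: /r/ (liquid, 4) → /s/ (fricative, 2) does not rise → not permitted
vlje — violates constraint 5: syllable 1 onset /vlj/ has 3 consonants (> 2) → not permitted
sruv — violates constraint 1: syllable 1 coda /v/ has 1 consonant (> 0) → not permitted
lut — violates constraint 1: syllable 1 coda /t/ has 1 consonant (> 0) → not permitted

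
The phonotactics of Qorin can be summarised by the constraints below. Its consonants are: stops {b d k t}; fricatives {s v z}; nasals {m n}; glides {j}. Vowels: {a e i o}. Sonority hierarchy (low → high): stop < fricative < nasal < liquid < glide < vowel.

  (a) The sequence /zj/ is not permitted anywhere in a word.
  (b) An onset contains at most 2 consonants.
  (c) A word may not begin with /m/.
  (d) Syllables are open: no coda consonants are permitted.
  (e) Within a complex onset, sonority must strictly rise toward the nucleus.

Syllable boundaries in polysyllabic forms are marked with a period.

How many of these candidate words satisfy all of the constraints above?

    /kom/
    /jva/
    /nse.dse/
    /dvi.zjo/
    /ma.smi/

0

/kom/ — violates constraint (d): syllable 1 coda /m/ has 1 consonant (> 0) → phonotactically illegal
/jva/ — violates constraint (e): syllable 1 onset /jv/: /j/ (glide, 5) → /v/ (fricative, 2) does not rise → phonotactically illegal
/nse.dse/ — violates constraint (e): syllable 1 onset /ns/: /n/ (nasal, 3) → /s/ (fricative, 2) does not rise → phonotactically illegal
/dvi.zjo/ — violates constraint (a): contains banned sequence /zj/ → phonotactically illegal
/ma.smi/ — violates constraint (c): word begins with /m/ → phonotactically illegal
No form is phonotactically legal → 0.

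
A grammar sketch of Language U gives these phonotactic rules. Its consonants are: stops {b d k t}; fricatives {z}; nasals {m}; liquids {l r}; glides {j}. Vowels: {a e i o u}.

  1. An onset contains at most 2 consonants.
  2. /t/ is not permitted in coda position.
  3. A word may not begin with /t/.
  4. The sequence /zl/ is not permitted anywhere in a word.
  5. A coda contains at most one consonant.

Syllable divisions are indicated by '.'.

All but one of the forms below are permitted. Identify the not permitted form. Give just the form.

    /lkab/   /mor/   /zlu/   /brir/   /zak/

/zlu/

/lkab/ — σ1 onset /lk/ (2C), coda /b/ ok → permitted
/mor/ — σ1 onset /m/, coda /r/ ok → permitted
/zlu/ — violates constraint 4: contains banned sequence /zl/ → not permitted
/brir/ — σ1 onset /br/ (2C), coda /r/ ok → permitted
/zak/ — σ1 onset /z/, coda /k/ ok → permitted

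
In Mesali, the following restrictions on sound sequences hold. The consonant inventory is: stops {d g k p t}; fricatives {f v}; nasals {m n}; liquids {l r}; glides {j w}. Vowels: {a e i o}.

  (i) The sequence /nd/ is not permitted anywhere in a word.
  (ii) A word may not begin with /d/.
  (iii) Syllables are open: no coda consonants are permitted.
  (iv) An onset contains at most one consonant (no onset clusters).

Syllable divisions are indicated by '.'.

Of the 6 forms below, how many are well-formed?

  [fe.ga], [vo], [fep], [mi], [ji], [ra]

[fe.ga] — σ1 onset /f/, coda /∅/ ok; σ2 onset /g/, coda /∅/ ok → well-formed
[vo] — σ1 onset /v/, coda /∅/ ok → well-formed
[fep] — violates constraint (iii): syllable 1 coda /p/ has 1 consonant (> 0) → ill-formed
[mi] — σ1 onset /m/, coda /∅/ ok → well-formed
[ji] — σ1 onset /j/, coda /∅/ ok → well-formed
[ra] — σ1 onset /r/, coda /∅/ ok → well-formed
Well-formed: [fe.ga], [vo], [mi], [ji], [ra] → 5.

5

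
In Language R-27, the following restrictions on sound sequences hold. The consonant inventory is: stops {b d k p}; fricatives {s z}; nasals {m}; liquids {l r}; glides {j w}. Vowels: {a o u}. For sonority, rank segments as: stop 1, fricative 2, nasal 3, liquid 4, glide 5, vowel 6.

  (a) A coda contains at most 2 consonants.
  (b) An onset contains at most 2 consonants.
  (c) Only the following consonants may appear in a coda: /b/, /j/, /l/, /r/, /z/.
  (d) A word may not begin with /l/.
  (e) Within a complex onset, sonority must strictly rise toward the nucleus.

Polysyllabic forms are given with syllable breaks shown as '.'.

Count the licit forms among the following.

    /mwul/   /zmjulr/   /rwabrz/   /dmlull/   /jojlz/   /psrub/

/mwul/ — σ1 onset /mw/ (3→5 rises), coda /l/ ok → licit
/zmjulr/ — violates constraint (b): syllable 1 onset /zmj/ has 3 consonants (> 2) → illicit
/rwabrz/ — violates constraint (a): syllable 1 coda /brz/ has 3 consonants (> 2) → illicit
/dmlull/ — violates constraint (b): syllable 1 onset /dml/ has 3 consonants (> 2) → illicit
/jojlz/ — violates constraint (a): syllable 1 coda /jlz/ has 3 consonants (> 2) → illicit
/psrub/ — violates constraint (b): syllable 1 onset /psr/ has 3 consonants (> 2) → illicit
Licit: /mwul/ → 1.

1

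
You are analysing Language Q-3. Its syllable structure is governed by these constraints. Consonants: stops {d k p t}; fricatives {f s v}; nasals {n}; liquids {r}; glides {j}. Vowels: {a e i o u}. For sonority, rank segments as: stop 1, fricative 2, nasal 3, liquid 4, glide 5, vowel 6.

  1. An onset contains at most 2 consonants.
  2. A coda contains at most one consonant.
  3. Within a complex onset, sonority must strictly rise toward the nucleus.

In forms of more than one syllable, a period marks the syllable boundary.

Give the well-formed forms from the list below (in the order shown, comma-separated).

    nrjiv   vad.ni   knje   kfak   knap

vad.ni, kfak, knap

nrjiv — violates constraint 1: syllable 1 onset /nrj/ has 3 consonants (> 2) → ill-formed
vad.ni — σ1 onset /v/, coda /d/ ok; σ2 onset /n/, coda /∅/ ok → well-formed
knje — violates constraint 1: syllable 1 onset /knj/ has 3 consonants (> 2) → ill-formed
kfak — σ1 onset /kf/ (1→2 rises), coda /k/ ok → well-formed
knap — σ1 onset /kn/ (1→3 rises), coda /p/ ok → well-formed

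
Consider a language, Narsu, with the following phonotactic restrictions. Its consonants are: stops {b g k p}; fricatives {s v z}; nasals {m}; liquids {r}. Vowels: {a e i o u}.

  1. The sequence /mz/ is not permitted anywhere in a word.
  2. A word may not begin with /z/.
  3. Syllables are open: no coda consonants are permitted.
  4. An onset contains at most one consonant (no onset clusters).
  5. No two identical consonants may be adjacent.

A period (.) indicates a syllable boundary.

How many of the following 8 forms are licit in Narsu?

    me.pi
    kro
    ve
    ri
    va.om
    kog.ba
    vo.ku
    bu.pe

me.pi — σ1 onset /m/, coda /∅/ ok; σ2 onset /p/, coda /∅/ ok → licit
kro — violates constraint 4: syllable 1 onset /kr/ has 2 consonants (> 1) → illicit
ve — σ1 onset /v/, coda /∅/ ok → licit
ri — σ1 onset /r/, coda /∅/ ok → licit
va.om — violates constraint 3: syllable 2 coda /m/ has 1 consonant (> 0) → illicit
kog.ba — violates constraint 3: syllable 1 coda /g/ has 1 consonant (> 0) → illicit
vo.ku — σ1 onset /v/, coda /∅/ ok; σ2 onset /k/, coda /∅/ ok → licit
bu.pe — σ1 onset /b/, coda /∅/ ok; σ2 onset /p/, coda /∅/ ok → licit
Licit: me.pi, ve, ri, vo.ku, bu.pe → 5.

5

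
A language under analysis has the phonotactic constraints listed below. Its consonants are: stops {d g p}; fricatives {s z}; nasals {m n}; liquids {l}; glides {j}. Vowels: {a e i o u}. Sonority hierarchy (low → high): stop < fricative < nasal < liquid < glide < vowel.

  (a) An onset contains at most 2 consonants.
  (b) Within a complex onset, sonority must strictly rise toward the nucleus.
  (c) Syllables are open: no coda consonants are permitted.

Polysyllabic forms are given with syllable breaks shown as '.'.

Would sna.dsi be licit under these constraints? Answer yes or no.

sna.dsi — σ1 onset /sn/ (2→3 rises), coda /∅/ ok; σ2 onset /ds/ (1→2 rises), coda /∅/ ok → licit

yes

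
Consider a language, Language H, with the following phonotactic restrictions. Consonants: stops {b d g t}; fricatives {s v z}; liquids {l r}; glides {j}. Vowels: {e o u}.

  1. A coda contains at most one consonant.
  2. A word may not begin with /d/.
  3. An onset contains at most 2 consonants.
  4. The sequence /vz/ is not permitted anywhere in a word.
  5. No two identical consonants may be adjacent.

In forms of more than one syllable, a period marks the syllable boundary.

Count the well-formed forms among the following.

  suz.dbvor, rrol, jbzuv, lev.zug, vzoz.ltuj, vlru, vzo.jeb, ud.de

suz.dbvor — violates constraint 3: syllable 2 onset /dbv/ has 3 consonants (> 2) → ill-formed
rrol — violates constraint 5: adjacent identical consonants /rr/ → ill-formed
jbzuv — violates constraint 3: syllable 1 onset /jbz/ has 3 consonants (> 2) → ill-formed
lev.zug — violates constraint 4: contains banned sequence /vz/ → ill-formed
vzoz.ltuj — violates constraint 4: contains banned sequence /vz/ → ill-formed
vlru — violates constraint 3: syllable 1 onset /vlr/ has 3 consonants (> 2) → ill-formed
vzo.jeb — violates constraint 4: contains banned sequence /vz/ → ill-formed
ud.de — violates constraint 5: adjacent identical consonants /dd/ → ill-formed
No form is well-formed → 0.

0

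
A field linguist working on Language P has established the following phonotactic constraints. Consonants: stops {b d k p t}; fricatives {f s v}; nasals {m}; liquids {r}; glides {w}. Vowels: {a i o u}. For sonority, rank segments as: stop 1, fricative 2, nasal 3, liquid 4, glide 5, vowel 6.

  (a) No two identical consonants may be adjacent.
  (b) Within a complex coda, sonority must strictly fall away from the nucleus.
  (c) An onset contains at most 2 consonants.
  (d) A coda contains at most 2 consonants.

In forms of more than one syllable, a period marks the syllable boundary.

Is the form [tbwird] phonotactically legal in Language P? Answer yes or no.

[tbwird] — violates constraint (c): syllable 1 onset /tbw/ has 3 consonants (> 2) → phonotactically illegal

no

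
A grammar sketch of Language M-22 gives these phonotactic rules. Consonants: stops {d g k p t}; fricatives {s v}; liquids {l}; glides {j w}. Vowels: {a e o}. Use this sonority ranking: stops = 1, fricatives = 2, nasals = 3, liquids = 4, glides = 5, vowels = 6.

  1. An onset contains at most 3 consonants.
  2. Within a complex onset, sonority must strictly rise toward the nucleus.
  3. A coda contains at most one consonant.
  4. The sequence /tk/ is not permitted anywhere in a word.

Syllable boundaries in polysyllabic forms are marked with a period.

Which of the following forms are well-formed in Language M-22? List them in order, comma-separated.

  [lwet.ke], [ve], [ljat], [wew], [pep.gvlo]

[lwet.ke] — violates constraint 4: contains banned sequence /tk/ → ill-formed
[ve] — σ1 onset /v/, coda /∅/ ok → well-formed
[ljat] — σ1 onset /lj/ (4→5 rises), coda /t/ ok → well-formed
[wew] — σ1 onset /w/, coda /w/ ok → well-formed
[pep.gvlo] — σ1 onset /p/, coda /p/ ok; σ2 onset /gvl/ (1→2→4 rises), coda /∅/ ok → well-formed

[ve], [ljat], [wew], [pep.gvlo]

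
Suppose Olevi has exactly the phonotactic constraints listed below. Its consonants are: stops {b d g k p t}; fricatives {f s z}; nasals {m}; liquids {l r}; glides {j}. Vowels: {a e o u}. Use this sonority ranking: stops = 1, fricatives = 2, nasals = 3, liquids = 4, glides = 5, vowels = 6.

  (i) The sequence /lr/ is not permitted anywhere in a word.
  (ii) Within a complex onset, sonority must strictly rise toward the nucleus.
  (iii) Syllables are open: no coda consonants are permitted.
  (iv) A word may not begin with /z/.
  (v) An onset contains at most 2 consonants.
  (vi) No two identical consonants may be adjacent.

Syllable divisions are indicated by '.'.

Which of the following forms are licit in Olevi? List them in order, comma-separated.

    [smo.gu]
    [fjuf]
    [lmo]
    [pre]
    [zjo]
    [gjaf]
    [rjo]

[smo.gu], [pre], [rjo]

[smo.gu] — σ1 onset /sm/ (2→3 rises), coda /∅/ ok; σ2 onset /g/, coda /∅/ ok → licit
[fjuf] — violates constraint (iii): syllable 1 coda /f/ has 1 consonant (> 0) → illicit
[lmo] — violates constraint (ii): syllable 1 onset /lm/: /l/ (liquid, 4) → /m/ (nasal, 3) does not rise → illicit
[pre] — σ1 onset /pr/ (1→4 rises), coda /∅/ ok → licit
[zjo] — violates constraint (iv): word begins with /z/ → illicit
[gjaf] — violates constraint (iii): syllable 1 coda /f/ has 1 consonant (> 0) → illicit
[rjo] — σ1 onset /rj/ (4→5 rises), coda /∅/ ok → licit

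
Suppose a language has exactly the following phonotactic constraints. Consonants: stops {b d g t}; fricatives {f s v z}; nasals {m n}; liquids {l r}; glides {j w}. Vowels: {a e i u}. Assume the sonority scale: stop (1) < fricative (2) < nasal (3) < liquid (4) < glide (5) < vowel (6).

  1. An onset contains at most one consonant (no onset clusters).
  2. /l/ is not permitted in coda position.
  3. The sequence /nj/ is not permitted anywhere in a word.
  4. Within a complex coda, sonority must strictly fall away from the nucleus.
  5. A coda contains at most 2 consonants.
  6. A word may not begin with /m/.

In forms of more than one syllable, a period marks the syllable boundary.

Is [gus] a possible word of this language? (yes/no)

yes

[gus] — σ1 onset /g/, coda /s/ ok → well-formed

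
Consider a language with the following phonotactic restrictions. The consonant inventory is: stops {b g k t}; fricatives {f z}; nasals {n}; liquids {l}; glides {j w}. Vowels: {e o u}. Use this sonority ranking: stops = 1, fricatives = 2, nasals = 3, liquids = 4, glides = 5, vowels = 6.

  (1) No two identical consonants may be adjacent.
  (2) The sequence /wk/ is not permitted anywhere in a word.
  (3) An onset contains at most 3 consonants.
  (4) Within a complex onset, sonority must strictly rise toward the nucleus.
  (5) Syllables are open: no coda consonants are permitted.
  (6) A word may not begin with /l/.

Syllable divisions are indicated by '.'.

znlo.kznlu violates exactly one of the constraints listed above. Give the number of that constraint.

3

znlo.kznlu: syllable 2 onset /kznl/ has 4 consonants (> 3).
This is a violation of constraint 3: "An onset contains at most 3 consonants."
The remaining constraints (1, 2, 4, 5, 6) are satisfied.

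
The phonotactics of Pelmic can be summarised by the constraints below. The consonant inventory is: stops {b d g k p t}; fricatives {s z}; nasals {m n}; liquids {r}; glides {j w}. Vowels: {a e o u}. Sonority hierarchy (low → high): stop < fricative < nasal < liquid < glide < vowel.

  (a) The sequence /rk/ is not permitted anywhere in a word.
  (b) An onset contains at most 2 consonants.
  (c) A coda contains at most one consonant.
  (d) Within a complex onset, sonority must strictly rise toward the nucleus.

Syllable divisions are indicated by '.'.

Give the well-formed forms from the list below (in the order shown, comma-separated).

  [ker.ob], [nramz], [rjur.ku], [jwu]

[ker.ob] — σ1 onset /k/, coda /r/ ok; σ2 onset /∅/, coda /b/ ok → well-formed
[nramz] — violates constraint (c): syllable 1 coda /mz/ has 2 consonants (> 1) → ill-formed
[rjur.ku] — violates constraint (a): contains banned sequence /rk/ → ill-formed
[jwu] — violates constraint (d): syllable 1 onset /jw/: /j/ (glide, 5) → /w/ (glide, 5) does not rise → ill-formed

[ker.ob]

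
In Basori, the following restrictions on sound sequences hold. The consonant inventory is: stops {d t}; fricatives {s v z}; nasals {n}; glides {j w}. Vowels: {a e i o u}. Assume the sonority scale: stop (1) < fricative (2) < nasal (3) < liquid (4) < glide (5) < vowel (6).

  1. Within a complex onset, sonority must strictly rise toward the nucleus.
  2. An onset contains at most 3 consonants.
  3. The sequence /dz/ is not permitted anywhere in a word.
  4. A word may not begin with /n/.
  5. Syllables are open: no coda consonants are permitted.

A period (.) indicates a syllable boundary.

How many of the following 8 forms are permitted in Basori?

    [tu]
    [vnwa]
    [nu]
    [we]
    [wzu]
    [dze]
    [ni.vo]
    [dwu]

[tu] — σ1 onset /t/, coda /∅/ ok → permitted
[vnwa] — σ1 onset /vnw/ (2→3→5 rises), coda /∅/ ok → permitted
[nu] — violates constraint 4: word begins with /n/ → not permitted
[we] — σ1 onset /w/, coda /∅/ ok → permitted
[wzu] — violates constraint 1: syllable 1 onset /wz/: /w/ (glide, 5) → /z/ (fricative, 2) does not rise → not permitted
[dze] — violates constraint 3: contains banned sequence /dz/ → not permitted
[ni.vo] — violates constraint 4: word begins with /n/ → not permitted
[dwu] — σ1 onset /dw/ (1→5 rises), coda /∅/ ok → permitted
Permitted: [tu], [vnwa], [we], [dwu] → 4.

4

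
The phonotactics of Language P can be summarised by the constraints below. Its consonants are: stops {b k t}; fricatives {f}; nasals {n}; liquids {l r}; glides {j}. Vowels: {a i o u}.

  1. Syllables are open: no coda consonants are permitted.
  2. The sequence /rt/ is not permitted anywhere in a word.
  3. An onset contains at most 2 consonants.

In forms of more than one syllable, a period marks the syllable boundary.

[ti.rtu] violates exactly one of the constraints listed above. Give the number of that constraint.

2

[ti.rtu]: contains banned sequence /rt/.
This is a violation of constraint 2: "The sequence /rt/ is not permitted anywhere in a word."
The remaining constraints (1, 3) are satisfied.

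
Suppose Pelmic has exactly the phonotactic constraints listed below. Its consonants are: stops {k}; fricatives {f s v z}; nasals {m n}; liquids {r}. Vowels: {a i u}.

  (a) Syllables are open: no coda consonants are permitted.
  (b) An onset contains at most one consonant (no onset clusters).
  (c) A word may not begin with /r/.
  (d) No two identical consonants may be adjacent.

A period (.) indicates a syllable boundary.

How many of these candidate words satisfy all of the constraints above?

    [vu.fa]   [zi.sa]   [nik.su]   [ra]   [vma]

[vu.fa] — σ1 onset /v/, coda /∅/ ok; σ2 onset /f/, coda /∅/ ok → licit
[zi.sa] — σ1 onset /z/, coda /∅/ ok; σ2 onset /s/, coda /∅/ ok → licit
[nik.su] — violates constraint (a): syllable 1 coda /k/ has 1 consonant (> 0) → illicit
[ra] — violates constraint (c): word begins with /r/ → illicit
[vma] — violates constraint (b): syllable 1 onset /vm/ has 2 consonants (> 1) → illicit
Licit: [vu.fa], [zi.sa] → 2.

2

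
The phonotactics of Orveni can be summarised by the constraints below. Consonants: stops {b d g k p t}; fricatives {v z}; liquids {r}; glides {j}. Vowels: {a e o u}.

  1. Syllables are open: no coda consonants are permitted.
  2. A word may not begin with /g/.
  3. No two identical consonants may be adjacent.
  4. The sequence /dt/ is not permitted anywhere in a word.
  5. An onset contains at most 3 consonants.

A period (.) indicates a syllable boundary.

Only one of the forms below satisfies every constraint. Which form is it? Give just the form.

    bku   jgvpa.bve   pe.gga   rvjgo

bku

bku — σ1 onset /bk/ (2C), coda /∅/ ok → licit
jgvpa.bve — violates constraint 5: syllable 1 onset /jgvp/ has 4 consonants (> 3) → illicit
pe.gga — violates constraint 3: adjacent identical consonants /gg/ → illicit
rvjgo — violates constraint 5: syllable 1 onset /rvjg/ has 4 consonants (> 3) → illicit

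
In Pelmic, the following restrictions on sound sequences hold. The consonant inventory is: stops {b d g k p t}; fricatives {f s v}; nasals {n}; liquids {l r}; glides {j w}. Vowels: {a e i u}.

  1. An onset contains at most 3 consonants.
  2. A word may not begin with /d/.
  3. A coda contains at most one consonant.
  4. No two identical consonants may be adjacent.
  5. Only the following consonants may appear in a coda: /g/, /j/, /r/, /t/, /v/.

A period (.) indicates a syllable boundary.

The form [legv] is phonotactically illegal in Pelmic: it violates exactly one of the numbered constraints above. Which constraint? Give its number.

[legv]: syllable 1 coda /gv/ has 2 consonants (> 1).
This is a violation of constraint 3: "A coda contains at most one consonant."
The remaining constraints (1, 2, 4, 5) are satisfied.

3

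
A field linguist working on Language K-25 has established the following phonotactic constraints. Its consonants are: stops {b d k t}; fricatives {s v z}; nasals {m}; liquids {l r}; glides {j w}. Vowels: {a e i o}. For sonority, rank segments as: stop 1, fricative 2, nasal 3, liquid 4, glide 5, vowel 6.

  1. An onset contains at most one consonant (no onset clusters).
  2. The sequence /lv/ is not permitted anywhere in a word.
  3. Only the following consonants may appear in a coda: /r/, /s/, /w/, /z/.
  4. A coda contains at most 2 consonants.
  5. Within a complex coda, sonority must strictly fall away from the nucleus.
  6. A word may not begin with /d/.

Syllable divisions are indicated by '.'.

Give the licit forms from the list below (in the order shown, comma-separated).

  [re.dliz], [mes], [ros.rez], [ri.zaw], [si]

[mes], [ros.rez], [ri.zaw], [si]

[re.dliz] — violates constraint 1: syllable 2 onset /dl/ has 2 consonants (> 1) → illicit
[mes] — σ1 onset /m/, coda /s/ ok → licit
[ros.rez] — σ1 onset /r/, coda /s/ ok; σ2 onset /r/, coda /z/ ok → licit
[ri.zaw] — σ1 onset /r/, coda /∅/ ok; σ2 onset /z/, coda /w/ ok → licit
[si] — σ1 onset /s/, coda /∅/ ok → licit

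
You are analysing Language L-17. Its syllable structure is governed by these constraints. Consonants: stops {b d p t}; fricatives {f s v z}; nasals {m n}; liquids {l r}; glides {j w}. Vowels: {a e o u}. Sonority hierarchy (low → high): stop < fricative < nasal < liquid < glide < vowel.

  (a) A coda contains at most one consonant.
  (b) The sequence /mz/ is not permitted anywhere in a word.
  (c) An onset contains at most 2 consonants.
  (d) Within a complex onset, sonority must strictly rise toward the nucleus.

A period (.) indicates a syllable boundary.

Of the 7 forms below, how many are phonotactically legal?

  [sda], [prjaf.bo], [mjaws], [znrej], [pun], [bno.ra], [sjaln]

2

[sda] — violates constraint (d): syllable 1 onset /sd/: /s/ (fricative, 2) → /d/ (stop, 1) does not rise → phonotactically illegal
[prjaf.bo] — violates constraint (c): syllable 1 onset /prj/ has 3 consonants (> 2) → phonotactically illegal
[mjaws] — violates constraint (a): syllable 1 coda /ws/ has 2 consonants (> 1) → phonotactically illegal
[znrej] — violates constraint (c): syllable 1 onset /znr/ has 3 consonants (> 2) → phonotactically illegal
[pun] — σ1 onset /p/, coda /n/ ok → phonotactically legal
[bno.ra] — σ1 onset /bn/ (1→3 rises), coda /∅/ ok; σ2 onset /r/, coda /∅/ ok → phonotactically legal
[sjaln] — violates constraint (a): syllable 1 coda /ln/ has 2 consonants (> 1) → phonotactically illegal
Phonotactically legal: [pun], [bno.ra] → 2.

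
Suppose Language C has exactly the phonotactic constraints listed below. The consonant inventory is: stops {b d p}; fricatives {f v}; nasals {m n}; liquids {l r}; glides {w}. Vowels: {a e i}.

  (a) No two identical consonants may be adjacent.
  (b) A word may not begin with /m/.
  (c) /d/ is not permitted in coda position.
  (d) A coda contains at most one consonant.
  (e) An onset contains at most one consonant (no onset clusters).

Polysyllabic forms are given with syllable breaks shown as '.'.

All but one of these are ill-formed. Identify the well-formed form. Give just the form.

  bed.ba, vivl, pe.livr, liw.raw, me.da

liw.raw

bed.ba — violates constraint (c): syllable 1 coda contains /d/ → ill-formed
vivl — violates constraint (d): syllable 1 coda /vl/ has 2 consonants (> 1) → ill-formed
pe.livr — violates constraint (d): syllable 2 coda /vr/ has 2 consonants (> 1) → ill-formed
liw.raw — σ1 onset /l/, coda /w/ ok; σ2 onset /r/, coda /w/ ok → well-formed
me.da — violates constraint (b): word begins with /m/ → ill-formed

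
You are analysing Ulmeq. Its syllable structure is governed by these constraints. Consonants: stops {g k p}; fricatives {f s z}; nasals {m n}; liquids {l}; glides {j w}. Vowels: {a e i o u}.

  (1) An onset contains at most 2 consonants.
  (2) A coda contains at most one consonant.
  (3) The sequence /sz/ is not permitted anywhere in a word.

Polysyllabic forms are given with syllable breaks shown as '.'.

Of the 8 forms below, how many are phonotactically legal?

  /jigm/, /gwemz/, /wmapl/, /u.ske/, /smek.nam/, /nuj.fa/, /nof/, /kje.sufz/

/jigm/ — violates constraint 2: syllable 1 coda /gm/ has 2 consonants (> 1) → phonotactically illegal
/gwemz/ — violates constraint 2: syllable 1 coda /mz/ has 2 consonants (> 1) → phonotactically illegal
/wmapl/ — violates constraint 2: syllable 1 coda /pl/ has 2 consonants (> 1) → phonotactically illegal
/u.ske/ — σ1 onset /∅/, coda /∅/ ok; σ2 onset /sk/ (2C), coda /∅/ ok → phonotactically legal
/smek.nam/ — σ1 onset /sm/ (2C), coda /k/ ok; σ2 onset /n/, coda /m/ ok → phonotactically legal
/nuj.fa/ — σ1 onset /n/, coda /j/ ok; σ2 onset /f/, coda /∅/ ok → phonotactically legal
/nof/ — σ1 onset /n/, coda /f/ ok → phonotactically legal
/kje.sufz/ — violates constraint 2: syllable 2 coda /fz/ has 2 consonants (> 1) → phonotactically illegal
Phonotactically legal: /u.ske/, /smek.nam/, /nuj.fa/, /nof/ → 4.

4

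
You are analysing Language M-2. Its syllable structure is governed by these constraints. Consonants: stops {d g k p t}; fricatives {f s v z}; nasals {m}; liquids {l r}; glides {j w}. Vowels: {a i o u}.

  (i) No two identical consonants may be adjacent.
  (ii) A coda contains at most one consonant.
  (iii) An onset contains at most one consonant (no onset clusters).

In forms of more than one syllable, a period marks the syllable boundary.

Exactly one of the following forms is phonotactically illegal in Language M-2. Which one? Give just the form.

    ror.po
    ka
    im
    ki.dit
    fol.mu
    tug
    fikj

ror.po — σ1 onset /r/, coda /r/ ok; σ2 onset /p/, coda /∅/ ok → phonotactically legal
ka — σ1 onset /k/, coda /∅/ ok → phonotactically legal
im — σ1 onset /∅/, coda /m/ ok → phonotactically legal
ki.dit — σ1 onset /k/, coda /∅/ ok; σ2 onset /d/, coda /t/ ok → phonotactically legal
fol.mu — σ1 onset /f/, coda /l/ ok; σ2 onset /m/, coda /∅/ ok → phonotactically legal
tug — σ1 onset /t/, coda /g/ ok → phonotactically legal
fikj — violates constraint (ii): syllable 1 coda /kj/ has 2 consonants (> 1) → phonotactically illegal

fikj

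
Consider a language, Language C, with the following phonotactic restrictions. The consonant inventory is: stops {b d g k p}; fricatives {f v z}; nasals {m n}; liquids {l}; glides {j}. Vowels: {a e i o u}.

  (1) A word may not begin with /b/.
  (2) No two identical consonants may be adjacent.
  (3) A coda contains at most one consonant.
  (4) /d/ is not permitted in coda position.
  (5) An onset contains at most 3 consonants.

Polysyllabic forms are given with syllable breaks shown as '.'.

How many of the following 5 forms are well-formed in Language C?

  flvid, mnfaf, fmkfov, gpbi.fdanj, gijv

flvid — violates constraint 4: syllable 1 coda contains /d/ → ill-formed
mnfaf — σ1 onset /mnf/ (3C), coda /f/ ok → well-formed
fmkfov — violates constraint 5: syllable 1 onset /fmkf/ has 4 consonants (> 3) → ill-formed
gpbi.fdanj — violates constraint 3: syllable 2 coda /nj/ has 2 consonants (> 1) → ill-formed
gijv — violates constraint 3: syllable 1 coda /jv/ has 2 consonants (> 1) → ill-formed
Well-formed: mnfaf → 1.

1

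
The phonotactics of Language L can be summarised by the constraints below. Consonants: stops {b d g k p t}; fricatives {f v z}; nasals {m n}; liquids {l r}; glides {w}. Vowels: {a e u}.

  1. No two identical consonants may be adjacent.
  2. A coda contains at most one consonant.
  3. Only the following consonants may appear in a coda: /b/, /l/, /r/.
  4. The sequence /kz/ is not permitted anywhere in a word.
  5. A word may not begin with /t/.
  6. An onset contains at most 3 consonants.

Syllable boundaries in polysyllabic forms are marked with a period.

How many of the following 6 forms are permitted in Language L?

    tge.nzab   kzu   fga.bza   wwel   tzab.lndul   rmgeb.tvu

tge.nzab — violates constraint 5: word begins with /t/ → not permitted
kzu — violates constraint 4: contains banned sequence /kz/ → not permitted
fga.bza — σ1 onset /fg/ (2C), coda /∅/ ok; σ2 onset /bz/ (2C), coda /∅/ ok → permitted
wwel — violates constraint 1: adjacent identical consonants /ww/ → not permitted
tzab.lndul — violates constraint 5: word begins with /t/ → not permitted
rmgeb.tvu — σ1 onset /rmg/ (3C), coda /b/ ok; σ2 onset /tv/ (2C), coda /∅/ ok → permitted
Permitted: fga.bza, rmgeb.tvu → 2.

2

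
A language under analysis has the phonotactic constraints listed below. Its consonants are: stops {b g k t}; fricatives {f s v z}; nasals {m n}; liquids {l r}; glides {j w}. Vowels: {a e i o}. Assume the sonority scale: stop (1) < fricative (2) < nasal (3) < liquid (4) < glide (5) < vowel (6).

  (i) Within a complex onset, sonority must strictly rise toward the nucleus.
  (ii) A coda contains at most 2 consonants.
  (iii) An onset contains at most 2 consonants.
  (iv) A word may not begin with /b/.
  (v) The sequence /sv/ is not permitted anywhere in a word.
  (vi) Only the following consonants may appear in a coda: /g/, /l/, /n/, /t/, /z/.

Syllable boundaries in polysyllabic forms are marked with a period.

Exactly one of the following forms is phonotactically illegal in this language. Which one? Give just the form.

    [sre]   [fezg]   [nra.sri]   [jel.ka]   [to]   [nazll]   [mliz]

[sre] — σ1 onset /sr/ (2→4 rises), coda /∅/ ok → phonotactically legal
[fezg] — σ1 onset /f/, coda /zg/ (2C) ok → phonotactically legal
[nra.sri] — σ1 onset /nr/ (3→4 rises), coda /∅/ ok; σ2 onset /sr/ (2→4 rises), coda /∅/ ok → phonotactically legal
[jel.ka] — σ1 onset /j/, coda /l/ ok; σ2 onset /k/, coda /∅/ ok → phonotactically legal
[to] — σ1 onset /t/, coda /∅/ ok → phonotactically legal
[nazll] — violates constraint (ii): syllable 1 coda /zll/ has 3 consonants (> 2) → phonotactically illegal
[mliz] — σ1 onset /ml/ (3→4 rises), coda /z/ ok → phonotactically legal

[nazll]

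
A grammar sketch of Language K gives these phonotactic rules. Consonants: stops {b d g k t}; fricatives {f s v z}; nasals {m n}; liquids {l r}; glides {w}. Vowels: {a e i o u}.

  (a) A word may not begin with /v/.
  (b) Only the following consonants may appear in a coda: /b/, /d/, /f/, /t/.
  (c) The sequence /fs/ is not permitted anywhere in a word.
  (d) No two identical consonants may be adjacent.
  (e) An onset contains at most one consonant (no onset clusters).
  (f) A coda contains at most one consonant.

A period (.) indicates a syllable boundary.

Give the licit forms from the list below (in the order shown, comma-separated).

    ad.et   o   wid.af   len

ad.et, o, wid.af

ad.et — σ1 onset /∅/, coda /d/ ok; σ2 onset /∅/, coda /t/ ok → licit
o — σ1 onset /∅/, coda /∅/ ok → licit
wid.af — σ1 onset /w/, coda /d/ ok; σ2 onset /∅/, coda /f/ ok → licit
len — violates constraint (b): syllable 1 coda contains /n/, which is not a licensed coda consonant → illicit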